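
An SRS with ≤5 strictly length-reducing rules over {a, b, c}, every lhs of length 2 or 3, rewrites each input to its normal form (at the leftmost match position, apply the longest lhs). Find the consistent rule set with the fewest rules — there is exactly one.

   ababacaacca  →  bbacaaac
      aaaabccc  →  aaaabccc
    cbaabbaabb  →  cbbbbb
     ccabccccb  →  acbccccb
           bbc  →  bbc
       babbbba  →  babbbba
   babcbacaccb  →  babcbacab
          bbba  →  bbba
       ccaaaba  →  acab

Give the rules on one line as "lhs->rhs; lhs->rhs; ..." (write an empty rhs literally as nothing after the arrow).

aba->b; baa->b; cac->ca; cca->ac

  | ababacaacca => bbacaacca => bbacaaac
  | aaaabccc
  | cbaabbaabb => cbbbaabb => cbbbbb
  | ccabccccb => acbccccb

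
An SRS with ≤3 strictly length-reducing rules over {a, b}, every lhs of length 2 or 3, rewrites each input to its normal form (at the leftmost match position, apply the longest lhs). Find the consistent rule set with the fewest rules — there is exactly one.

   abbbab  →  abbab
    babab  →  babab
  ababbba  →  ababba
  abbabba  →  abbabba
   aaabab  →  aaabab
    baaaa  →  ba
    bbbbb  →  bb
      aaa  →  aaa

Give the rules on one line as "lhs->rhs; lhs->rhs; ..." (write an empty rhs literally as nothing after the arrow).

  | abbbab => abbab
  | babab
  | ababbba => ababba
  | abbabba

baa->ba; bbb->bb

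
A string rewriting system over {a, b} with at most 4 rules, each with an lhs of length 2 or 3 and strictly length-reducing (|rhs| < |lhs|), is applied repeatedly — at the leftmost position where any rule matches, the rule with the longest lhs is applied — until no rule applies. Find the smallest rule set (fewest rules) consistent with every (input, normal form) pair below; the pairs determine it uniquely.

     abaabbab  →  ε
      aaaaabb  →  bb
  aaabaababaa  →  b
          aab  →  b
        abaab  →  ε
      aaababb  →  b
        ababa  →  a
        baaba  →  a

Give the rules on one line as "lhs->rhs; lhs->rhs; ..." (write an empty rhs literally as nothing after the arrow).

  | abaabbab => baabbab => babbab => bab => ε
  | aaaaabb => aaaabb => aaabb => aabb => abb => bb
  | aaabaababaa => aabaababaa => abaababaa => baababaa => bababaa => abaa => baa => ba => b
  | aab => ab => b

ab->b; ba->b; bab->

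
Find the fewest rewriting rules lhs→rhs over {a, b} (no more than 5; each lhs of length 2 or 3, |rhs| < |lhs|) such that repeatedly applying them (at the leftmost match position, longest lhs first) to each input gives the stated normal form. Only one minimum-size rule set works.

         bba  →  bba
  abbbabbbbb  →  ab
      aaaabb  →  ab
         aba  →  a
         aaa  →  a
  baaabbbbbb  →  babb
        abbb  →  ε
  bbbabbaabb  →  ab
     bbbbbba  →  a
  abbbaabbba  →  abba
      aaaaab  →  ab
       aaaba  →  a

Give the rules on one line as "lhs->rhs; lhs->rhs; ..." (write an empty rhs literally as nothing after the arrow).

  | bba
  | abbbabbbbb => aaabbbbb => abbbbb => aabb => ab
  | aaaabb => aabb => ab
  | aba => a

aa->; aab->a; aba->a; bbb->a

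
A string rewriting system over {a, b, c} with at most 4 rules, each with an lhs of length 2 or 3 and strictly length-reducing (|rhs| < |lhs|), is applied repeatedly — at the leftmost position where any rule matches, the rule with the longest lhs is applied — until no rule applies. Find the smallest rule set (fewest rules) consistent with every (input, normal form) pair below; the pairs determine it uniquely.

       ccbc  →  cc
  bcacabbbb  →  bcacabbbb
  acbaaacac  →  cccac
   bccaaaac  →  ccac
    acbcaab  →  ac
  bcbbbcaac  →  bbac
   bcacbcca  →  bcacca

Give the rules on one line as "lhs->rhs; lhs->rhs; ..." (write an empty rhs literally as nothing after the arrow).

  | ccbc => cc
  | bcacabbbb
  | acbaaacac => aaaacac => caacac => cccac
  | bccaaaac => aaaaac => caaac => ccac

aa->c; bcc->a; cb->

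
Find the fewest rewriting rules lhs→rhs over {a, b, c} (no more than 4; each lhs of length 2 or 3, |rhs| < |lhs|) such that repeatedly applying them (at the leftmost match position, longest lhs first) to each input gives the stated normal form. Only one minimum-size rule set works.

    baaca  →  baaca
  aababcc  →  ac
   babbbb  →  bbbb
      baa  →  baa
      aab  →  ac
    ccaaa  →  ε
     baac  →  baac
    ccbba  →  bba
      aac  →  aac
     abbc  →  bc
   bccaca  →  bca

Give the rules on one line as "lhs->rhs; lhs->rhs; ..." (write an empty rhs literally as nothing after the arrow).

  | baaca
  | aababcc => acabcc => accc => ac
  | babbbb => bbbb
  | baa

aab->ac; ab->; cc->; cca->cc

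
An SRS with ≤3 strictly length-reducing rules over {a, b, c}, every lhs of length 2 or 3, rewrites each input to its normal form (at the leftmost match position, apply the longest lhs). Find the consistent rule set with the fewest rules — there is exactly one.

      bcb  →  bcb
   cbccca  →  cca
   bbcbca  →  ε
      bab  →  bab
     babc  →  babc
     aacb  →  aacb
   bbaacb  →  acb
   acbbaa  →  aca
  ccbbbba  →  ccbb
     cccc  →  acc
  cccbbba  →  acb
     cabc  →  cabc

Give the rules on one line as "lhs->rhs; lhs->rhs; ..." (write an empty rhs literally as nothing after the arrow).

bba->; cbc->; ccc->ac

  | bcb
  | cbccca => cca
  | bbcbca => bba => ε
  | bab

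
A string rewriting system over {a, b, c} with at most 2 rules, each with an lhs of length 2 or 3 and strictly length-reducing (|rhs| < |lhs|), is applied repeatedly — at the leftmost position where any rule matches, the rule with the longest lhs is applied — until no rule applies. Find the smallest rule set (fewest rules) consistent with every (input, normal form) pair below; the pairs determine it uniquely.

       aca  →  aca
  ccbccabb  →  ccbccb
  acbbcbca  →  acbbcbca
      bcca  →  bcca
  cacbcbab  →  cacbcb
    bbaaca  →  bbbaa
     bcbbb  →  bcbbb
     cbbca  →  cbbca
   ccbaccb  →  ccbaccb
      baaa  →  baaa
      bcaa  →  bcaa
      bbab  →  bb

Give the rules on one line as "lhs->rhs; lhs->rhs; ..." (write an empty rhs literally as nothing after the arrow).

aac->ba; ab->

  | aca
  | ccbccabb => ccbccb
  | acbbcbca
  | bcca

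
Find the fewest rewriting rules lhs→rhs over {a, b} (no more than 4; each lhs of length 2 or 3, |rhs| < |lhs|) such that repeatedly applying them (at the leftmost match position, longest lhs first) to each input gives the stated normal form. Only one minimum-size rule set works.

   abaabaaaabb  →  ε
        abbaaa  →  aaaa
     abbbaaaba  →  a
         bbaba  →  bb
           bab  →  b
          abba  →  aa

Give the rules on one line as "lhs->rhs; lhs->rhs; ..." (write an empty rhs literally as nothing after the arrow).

aab->; ab->; aba->; abb->a

  | abaabaaaabb => abaaaabb => aaabb => ab => ε
  | abbaaa => aaaa
  | abbbaaaba => abaaaba => aaba => a
  | bbaba => bb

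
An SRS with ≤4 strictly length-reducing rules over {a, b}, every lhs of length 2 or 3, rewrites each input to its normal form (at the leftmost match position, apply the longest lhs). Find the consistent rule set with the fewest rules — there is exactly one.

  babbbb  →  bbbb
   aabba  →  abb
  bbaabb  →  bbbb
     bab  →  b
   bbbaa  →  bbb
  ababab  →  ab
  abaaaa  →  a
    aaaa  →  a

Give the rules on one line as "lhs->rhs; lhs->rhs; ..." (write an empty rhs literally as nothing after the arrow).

  | babbbb => bbbb
  | aabba => abba => abb
  | bbaabb => bbabb => bbbb
  | bab => b

aa->a; ba->; bba->bb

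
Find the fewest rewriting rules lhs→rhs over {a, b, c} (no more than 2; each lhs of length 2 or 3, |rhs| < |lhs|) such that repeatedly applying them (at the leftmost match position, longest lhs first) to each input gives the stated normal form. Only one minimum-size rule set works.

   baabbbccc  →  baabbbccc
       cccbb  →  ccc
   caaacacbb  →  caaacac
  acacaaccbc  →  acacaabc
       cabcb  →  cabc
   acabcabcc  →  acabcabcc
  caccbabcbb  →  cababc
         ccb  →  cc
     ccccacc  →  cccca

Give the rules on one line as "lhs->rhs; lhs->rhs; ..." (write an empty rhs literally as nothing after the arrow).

  | baabbbccc
  | cccbb => cccb => ccc
  | caaacacbb => caaacacb => caaacac
  | acacaaccbc => acacaabc

acc->a; cb->c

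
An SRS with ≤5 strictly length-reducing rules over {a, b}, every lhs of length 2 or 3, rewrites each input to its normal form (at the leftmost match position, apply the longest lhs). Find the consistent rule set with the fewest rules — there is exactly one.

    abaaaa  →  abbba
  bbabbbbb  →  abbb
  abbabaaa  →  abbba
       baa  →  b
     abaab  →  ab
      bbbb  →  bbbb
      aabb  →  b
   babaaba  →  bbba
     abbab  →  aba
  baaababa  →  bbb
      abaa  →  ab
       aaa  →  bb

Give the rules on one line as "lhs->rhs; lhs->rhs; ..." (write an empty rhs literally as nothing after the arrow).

  | abaaaa => abbba
  | bbabbbbb => babbbb => abbb
  | abbabaaa => abaaaa => abbba
  | baa => b

aa->; aaa->bb; aab->; bab->a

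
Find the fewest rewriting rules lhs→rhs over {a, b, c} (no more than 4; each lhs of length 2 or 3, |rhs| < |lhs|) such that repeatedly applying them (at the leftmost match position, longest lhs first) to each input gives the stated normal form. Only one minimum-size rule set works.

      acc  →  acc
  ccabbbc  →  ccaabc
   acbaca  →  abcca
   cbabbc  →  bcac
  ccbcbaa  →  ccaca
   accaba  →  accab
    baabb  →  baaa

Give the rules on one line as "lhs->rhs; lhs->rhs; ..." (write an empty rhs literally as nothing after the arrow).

  | acc
  | ccabbbc => ccaabc
  | acbaca => abcca
  | cbabbc => bcbbc => bcac

aba->ab; bb->a; cba->bc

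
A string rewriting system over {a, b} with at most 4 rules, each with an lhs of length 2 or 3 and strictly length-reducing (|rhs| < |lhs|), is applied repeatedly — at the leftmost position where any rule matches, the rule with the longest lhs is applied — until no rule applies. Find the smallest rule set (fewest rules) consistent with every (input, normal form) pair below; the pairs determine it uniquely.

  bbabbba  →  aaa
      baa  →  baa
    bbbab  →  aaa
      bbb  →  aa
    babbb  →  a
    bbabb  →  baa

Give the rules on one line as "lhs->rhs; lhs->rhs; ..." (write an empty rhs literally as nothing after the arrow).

  | bbabbba => baabba => baba => aaa
  | baa
  | bbbab => aaab => aaa
  | bbb => aa

ab->a; abb->b; bab->aa; bbb->aa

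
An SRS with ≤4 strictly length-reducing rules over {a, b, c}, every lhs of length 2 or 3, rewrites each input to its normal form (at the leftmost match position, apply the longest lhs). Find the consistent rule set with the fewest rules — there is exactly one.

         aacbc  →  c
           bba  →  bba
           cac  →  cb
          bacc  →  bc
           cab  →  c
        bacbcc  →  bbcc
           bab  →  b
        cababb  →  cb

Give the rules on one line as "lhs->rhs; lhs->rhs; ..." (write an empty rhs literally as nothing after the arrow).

  | aacbc => abc => c
  | bba
  | cac => cb
  | bacc => bc

ab->; ac->; cac->cb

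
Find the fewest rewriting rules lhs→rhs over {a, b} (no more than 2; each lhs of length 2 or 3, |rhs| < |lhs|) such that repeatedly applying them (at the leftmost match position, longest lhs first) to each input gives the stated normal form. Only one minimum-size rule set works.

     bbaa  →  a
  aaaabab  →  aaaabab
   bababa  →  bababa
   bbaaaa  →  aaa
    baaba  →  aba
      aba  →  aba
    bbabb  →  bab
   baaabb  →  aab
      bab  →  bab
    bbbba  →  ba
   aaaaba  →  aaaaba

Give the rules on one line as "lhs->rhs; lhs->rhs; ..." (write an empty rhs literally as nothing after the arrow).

  | bbaa => baa => a
  | aaaabab
  | bababa
  | bbaaaa => baaaa => aaa

baa->a; bb->b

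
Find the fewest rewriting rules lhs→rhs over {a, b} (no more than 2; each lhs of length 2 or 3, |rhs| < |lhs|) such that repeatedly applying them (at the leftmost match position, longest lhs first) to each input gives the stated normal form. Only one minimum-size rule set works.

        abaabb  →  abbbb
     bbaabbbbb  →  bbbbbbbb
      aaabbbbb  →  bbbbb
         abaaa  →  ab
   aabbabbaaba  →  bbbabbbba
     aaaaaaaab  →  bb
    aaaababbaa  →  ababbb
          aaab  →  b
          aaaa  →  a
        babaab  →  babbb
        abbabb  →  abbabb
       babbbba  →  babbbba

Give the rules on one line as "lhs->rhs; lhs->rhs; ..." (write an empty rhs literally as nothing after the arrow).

  | abaabb => abbbb
  | bbaabbbbb => bbbbbbbb
  | aaabbbbb => bbbbb
  | abaaa => ab

aa->b; aaa->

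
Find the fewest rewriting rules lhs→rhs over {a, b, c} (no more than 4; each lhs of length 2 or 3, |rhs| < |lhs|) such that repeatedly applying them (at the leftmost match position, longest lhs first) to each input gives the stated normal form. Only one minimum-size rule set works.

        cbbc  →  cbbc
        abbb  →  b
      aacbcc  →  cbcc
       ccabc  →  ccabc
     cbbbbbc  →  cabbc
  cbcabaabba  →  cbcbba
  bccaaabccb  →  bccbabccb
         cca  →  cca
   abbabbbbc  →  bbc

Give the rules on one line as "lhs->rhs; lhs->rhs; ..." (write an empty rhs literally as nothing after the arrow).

aa->b; aac->c; bbb->a

  | cbbc
  | abbb => aa => b
  | aacbcc => cbcc
  | ccabc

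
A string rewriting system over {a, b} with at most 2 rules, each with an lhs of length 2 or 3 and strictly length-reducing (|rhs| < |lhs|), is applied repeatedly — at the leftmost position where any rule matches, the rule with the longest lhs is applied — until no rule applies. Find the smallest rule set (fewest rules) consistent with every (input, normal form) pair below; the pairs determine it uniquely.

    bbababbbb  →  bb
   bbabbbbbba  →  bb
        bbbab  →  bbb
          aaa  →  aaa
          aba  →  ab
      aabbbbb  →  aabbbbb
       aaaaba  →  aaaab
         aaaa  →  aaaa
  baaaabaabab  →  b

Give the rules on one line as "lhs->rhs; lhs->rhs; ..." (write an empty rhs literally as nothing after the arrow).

ba->b; bab->ba

  | bbababbbb => bbaabbbb => bbabbbb => bbabbb => bbabb => bbab => bba => bb
  | bbabbbbbba => bbabbbbba => bbabbbba => bbabbba => bbabba => bbaba => bbaa => bba => bb
  | bbbab => bbba => bbb
  | aaa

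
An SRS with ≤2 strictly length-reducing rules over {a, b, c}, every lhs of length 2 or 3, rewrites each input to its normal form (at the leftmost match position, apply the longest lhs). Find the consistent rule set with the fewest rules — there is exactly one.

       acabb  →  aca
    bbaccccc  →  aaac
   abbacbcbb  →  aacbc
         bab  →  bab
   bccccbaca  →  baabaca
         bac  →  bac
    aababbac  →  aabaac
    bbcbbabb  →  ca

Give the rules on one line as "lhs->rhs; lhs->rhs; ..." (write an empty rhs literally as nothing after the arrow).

bb->; cc->a

  | acabb => aca
  | bbaccccc => accccc => aaccc => aaac
  | abbacbcbb => aacbcbb => aacbc
  | bab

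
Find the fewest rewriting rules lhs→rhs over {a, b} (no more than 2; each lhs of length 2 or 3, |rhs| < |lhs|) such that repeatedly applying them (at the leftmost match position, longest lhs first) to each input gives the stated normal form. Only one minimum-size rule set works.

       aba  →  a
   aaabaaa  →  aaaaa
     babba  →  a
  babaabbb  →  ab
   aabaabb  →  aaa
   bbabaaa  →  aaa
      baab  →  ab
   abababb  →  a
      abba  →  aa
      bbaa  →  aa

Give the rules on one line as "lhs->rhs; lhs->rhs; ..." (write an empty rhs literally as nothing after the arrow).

ba->; bb->

  | aba => a
  | aaabaaa => aaaaa
  | babba => bba => a
  | babaabbb => baabbb => abbb => ab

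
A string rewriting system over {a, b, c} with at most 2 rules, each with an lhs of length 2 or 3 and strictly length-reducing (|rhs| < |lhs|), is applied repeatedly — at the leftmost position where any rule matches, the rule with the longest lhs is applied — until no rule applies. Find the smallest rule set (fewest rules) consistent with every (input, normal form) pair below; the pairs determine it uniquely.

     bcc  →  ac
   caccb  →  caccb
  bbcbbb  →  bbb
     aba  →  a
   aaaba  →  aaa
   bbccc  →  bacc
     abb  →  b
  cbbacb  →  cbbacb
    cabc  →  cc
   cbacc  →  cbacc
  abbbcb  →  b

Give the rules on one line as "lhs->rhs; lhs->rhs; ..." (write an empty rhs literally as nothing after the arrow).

  | bcc => ac
  | caccb
  | bbcbbb => babbb => bbb
  | aba => a

ab->; bc->a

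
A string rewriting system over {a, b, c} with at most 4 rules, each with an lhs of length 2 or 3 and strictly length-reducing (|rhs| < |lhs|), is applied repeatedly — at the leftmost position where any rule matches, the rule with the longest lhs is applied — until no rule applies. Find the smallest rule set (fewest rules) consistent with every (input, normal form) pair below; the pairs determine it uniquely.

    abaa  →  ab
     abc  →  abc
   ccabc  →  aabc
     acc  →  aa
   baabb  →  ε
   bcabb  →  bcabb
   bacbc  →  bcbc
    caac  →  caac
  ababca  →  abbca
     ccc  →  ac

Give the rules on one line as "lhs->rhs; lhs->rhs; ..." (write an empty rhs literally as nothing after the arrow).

ba->b; bbb->; cc->a

  | abaa => aba => ab
  | abc
  | ccabc => aabc
  | acc => aa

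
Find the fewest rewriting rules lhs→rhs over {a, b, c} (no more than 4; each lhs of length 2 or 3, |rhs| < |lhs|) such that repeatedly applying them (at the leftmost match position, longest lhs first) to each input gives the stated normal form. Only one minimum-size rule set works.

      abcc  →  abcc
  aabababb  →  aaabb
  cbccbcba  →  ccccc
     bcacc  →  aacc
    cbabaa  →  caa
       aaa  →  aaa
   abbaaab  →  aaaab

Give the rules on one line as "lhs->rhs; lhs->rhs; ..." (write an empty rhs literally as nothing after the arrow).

ba->c; bab->; bca->aa; cbc->cc

  | abcc
  | aabababb => aaabb
  | cbccbcba => cccbcba => ccccba => ccccc
  | bcacc => aacc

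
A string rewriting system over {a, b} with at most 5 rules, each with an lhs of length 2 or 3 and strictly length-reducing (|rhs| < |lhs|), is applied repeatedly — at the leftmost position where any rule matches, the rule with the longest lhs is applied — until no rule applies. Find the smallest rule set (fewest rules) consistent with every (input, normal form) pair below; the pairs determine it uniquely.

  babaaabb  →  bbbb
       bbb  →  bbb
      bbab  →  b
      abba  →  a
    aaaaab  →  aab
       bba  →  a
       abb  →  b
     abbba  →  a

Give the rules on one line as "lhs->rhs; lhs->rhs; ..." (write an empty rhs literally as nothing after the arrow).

  | babaaabb => aaabb => bbbb
  | bbb
  | bbab => b
  | abba => ba => a

aaa->bb; abb->b; ba->a; bab->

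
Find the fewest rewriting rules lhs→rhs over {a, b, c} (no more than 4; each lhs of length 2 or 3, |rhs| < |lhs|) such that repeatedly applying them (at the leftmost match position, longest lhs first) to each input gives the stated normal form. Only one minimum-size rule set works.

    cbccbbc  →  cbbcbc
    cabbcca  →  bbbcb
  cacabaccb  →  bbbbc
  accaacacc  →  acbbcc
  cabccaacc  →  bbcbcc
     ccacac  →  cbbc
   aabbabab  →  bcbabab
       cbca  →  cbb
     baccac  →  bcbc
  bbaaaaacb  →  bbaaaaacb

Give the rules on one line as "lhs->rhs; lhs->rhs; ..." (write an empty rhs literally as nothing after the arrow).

  | cbccbbc => cbbcbc
  | cabbcca => bbbcca => bbbcb
  | cacabaccb => bcabaccb => bbbaccb => bbbccb => bbbbc
  | accaacacc => acbacacc => acbcacc => acbbcc

aab->bc; bac->bc; ca->b; ccb->bc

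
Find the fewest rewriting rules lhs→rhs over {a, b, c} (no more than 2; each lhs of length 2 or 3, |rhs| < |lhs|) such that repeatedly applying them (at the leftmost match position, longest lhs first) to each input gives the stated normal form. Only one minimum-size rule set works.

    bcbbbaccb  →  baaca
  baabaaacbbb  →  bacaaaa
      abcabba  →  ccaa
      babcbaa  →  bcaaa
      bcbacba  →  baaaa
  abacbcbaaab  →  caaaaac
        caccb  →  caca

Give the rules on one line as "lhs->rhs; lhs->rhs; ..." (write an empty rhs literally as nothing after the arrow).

ab->c; cb->a

  | bcbbbaccb => babbaccb => bcbaccb => baaccb => baaca
  | baabaaacbbb => bacaaacbbb => bacaaaabb => bacaaacb => bacaaaa
  | abcabba => ccabba => cccba => ccaa
  | babcbaa => bccbaa => bcaaa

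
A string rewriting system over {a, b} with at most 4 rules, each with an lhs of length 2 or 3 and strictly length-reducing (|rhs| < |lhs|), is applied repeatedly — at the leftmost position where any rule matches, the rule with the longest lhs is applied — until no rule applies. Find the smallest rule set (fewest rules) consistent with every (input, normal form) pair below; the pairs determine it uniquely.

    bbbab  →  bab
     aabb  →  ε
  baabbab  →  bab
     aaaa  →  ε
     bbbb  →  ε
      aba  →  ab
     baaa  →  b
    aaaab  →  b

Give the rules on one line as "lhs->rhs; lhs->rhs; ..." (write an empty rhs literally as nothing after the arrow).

aa->; aaa->aa; aba->ab; bb->

  | bbbab => bab
  | aabb => bb => ε
  | baabbab => bbbab => bab
  | aaaa => aaa => aa => ε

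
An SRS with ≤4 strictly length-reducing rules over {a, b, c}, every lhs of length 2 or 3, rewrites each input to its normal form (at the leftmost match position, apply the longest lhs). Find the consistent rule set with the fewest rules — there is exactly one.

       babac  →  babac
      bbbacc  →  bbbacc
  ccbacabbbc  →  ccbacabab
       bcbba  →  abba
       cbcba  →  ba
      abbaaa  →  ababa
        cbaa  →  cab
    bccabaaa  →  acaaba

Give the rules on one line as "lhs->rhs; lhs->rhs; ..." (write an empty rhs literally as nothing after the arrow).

  | babac
  | bbbacc
  | ccbacabbbc => ccbacabab
  | bcbba => abba

baa->ab; bbc->ab; bc->a; cbc->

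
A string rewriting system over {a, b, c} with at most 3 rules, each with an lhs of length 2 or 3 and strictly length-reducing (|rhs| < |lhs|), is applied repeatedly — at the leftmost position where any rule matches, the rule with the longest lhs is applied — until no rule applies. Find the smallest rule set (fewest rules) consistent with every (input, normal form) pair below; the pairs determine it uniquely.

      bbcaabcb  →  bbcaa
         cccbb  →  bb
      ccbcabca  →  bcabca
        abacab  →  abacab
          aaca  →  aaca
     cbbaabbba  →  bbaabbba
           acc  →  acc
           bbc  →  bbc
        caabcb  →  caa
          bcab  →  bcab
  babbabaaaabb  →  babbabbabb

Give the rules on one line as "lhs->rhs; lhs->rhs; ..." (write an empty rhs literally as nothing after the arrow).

aaa->b; bcb->; cb->b

  | bbcaabcb => bbcaa
  | cccbb => ccbb => cbb => bb
  | ccbcabca => cbcabca => bcabca
  | abacab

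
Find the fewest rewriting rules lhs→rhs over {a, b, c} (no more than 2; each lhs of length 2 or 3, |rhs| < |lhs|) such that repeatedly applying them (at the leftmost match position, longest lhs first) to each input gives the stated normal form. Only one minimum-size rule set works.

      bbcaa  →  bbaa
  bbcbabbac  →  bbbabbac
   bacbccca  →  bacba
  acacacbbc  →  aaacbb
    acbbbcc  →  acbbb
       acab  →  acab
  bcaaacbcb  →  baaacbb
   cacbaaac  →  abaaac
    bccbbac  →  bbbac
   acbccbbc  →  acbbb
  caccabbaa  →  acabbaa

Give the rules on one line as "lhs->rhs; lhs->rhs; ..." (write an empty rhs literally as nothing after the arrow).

  | bbcaa => bbaa
  | bbcbabbac => bbbabbac
  | bacbccca => bacbcca => bacbca => bacba
  | acacacbbc => aaacbbc => aaacbb

bc->b; cac->a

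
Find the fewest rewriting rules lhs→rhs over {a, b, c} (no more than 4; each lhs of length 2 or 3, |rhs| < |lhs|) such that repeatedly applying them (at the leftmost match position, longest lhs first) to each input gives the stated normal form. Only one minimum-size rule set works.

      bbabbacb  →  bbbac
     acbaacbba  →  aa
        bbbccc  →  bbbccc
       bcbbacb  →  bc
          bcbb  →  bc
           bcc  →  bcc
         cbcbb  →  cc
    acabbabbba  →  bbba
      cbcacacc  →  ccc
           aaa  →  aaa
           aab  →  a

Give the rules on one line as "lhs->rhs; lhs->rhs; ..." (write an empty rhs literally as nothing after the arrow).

ab->; ca->; cb->c

  | bbabbacb => bbbacb => bbbac
  | acbaacbba => acaacbba => aacbba => aacba => aaca => aa
  | bbbccc
  | bcbbacb => bcbacb => bcacb => bcb => bc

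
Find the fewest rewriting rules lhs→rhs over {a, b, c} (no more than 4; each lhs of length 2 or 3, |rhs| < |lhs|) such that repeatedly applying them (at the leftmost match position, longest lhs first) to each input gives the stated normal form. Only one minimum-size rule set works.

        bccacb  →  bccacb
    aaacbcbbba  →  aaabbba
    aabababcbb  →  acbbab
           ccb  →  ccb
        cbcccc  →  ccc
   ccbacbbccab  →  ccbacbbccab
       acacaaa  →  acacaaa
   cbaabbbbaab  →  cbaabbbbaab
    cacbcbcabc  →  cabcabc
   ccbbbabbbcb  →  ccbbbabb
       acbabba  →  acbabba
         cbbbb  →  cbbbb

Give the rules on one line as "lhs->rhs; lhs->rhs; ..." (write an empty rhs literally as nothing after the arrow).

  | bccacb
  | aaacbcbbba => aaabbba
  | aabababcbb => acbbabcbb => acbbab
  | ccb

aba->cb; bcb->; cbc->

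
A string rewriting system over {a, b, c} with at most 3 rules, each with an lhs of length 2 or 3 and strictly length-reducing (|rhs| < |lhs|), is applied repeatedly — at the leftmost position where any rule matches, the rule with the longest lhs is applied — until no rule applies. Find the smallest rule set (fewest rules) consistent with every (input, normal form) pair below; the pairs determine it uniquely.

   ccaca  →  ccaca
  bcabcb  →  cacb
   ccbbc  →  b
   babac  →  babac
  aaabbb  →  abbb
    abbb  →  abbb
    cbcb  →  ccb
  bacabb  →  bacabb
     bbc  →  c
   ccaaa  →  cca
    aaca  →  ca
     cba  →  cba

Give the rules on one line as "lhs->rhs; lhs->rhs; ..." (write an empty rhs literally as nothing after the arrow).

aa->; bc->c; ccc->b

  | ccaca
  | bcabcb => cabcb => cacb
  | ccbbc => ccbc => ccc => b
  | babac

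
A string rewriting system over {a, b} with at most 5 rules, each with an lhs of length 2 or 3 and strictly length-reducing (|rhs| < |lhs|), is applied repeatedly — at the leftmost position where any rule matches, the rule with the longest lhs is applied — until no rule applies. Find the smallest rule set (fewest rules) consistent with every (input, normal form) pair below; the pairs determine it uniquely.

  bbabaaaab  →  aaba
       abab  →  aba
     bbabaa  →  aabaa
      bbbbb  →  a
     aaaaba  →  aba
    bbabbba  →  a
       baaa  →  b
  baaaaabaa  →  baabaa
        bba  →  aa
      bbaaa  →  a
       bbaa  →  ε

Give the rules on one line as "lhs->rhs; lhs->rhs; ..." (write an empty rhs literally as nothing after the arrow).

  | bbabaaaab => aabaaaab => aabab => aaba
  | abab => aba
  | bbabaa => aabaa
  | bbbbb => bbbb => bbb => bb => a

aaa->; bab->ba; bb->a; bbb->bb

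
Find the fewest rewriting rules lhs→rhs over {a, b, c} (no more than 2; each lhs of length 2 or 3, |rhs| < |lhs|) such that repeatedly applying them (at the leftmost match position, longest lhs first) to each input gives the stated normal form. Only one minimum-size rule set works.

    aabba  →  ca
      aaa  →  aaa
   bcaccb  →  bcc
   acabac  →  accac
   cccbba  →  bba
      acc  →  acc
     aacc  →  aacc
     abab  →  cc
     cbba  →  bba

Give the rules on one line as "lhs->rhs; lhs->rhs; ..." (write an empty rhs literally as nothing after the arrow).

ab->c; cb->b

  | aabba => acba => aba => ca
  | aaa
  | bcaccb => bcacb => bcab => bcc
  | acabac => accac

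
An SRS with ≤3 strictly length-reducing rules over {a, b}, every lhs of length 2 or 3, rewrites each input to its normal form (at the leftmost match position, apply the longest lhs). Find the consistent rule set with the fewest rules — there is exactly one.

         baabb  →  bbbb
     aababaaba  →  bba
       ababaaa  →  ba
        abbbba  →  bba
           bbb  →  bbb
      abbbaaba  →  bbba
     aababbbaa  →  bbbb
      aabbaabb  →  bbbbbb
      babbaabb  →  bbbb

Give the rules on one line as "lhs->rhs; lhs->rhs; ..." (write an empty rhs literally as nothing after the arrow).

  | baabb => bbbb
  | aababaaba => bbabaaba => bbababa => bbabba => bba
  | ababaaa => abbaaa => aaa => ba
  | abbbba => bba

aa->b; aba->ab; abb->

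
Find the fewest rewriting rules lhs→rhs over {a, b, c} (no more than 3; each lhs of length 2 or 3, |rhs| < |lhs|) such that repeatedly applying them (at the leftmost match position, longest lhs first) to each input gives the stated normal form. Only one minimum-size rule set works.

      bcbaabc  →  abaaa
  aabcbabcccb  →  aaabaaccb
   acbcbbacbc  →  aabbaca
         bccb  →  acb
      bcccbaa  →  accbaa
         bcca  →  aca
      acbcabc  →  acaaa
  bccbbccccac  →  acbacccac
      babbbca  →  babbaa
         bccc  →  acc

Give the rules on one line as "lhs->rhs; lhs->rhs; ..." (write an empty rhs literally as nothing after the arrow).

bc->a; cab->ab

  | bcbaabc => abaabc => abaaa
  | aabcbabcccb => aaababcccb => aaabaaccb
  | acbcbbacbc => acabbacbc => aabbacbc => aabbaca
  | bccb => acb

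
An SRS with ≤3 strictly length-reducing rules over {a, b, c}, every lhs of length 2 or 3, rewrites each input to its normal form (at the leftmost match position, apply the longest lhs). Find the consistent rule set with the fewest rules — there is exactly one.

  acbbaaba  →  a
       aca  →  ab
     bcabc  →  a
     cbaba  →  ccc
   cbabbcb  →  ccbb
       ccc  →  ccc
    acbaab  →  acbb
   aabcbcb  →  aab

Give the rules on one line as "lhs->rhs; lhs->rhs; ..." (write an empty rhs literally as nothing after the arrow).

ba->c; bc->; ca->b

  | acbbaaba => acbcaba => acaba => abba => abc => a
  | aca => ab
  | bcabc => abc => a
  | cbaba => ccba => ccc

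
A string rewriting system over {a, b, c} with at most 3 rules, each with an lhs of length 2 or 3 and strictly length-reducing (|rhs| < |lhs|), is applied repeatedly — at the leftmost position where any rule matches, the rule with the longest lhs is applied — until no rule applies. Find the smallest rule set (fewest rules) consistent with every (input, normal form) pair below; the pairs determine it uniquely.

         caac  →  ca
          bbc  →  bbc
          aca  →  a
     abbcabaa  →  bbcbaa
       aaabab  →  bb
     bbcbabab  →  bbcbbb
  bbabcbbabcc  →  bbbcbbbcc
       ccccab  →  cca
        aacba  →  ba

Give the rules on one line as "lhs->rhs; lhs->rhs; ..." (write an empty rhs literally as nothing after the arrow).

  | caac => ca
  | bbc
  | aca => a
  | abbcabaa => bbcabaa => bbcbaa

ab->b; ac->; ccb->a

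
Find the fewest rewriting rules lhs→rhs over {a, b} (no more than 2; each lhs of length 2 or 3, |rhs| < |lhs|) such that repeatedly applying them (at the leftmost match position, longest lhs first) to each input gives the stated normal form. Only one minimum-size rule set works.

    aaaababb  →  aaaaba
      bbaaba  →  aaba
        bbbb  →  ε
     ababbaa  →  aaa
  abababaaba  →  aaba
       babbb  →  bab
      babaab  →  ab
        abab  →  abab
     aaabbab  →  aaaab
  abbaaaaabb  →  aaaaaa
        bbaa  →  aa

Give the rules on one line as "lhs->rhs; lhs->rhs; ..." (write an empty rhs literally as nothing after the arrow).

  | aaaababb => aaaaba
  | bbaaba => aaba
  | bbbb => bb => ε
  | ababbaa => abaaa => aaa

baa->a; bb->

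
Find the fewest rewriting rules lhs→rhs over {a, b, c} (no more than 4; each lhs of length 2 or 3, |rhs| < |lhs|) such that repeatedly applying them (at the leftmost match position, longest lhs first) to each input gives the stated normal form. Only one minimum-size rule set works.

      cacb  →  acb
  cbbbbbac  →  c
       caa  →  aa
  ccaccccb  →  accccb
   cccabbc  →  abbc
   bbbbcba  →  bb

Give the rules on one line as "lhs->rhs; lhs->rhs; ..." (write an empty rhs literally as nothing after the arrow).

bbb->b; ca->a; cba->

  | cacb => acb
  | cbbbbbac => cbbbac => cbac => c
  | caa => aa
  | ccaccccb => caccccb => accccb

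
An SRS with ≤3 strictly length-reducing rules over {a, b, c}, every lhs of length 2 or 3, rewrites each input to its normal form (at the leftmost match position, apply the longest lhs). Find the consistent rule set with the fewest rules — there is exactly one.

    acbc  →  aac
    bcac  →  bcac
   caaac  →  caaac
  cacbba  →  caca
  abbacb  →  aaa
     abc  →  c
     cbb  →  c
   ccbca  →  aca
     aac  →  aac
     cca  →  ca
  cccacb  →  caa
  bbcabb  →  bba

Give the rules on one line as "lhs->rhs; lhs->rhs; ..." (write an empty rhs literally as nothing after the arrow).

  | acbc => aac
  | bcac
  | caaac
  | cacbba => caaba => caca

ab->c; cb->a; cc->c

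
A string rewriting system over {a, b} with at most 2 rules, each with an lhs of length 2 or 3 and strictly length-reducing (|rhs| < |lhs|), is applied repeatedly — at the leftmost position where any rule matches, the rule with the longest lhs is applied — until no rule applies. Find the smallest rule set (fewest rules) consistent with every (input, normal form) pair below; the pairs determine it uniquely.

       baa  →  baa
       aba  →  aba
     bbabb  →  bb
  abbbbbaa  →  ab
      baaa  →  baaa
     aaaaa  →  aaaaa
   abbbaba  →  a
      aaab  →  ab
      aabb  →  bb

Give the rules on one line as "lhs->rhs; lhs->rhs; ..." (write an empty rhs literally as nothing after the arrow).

  | baa
  | aba
  | bbabb => bb
  | abbbbbaa => abbba => ab

aab->b; bba->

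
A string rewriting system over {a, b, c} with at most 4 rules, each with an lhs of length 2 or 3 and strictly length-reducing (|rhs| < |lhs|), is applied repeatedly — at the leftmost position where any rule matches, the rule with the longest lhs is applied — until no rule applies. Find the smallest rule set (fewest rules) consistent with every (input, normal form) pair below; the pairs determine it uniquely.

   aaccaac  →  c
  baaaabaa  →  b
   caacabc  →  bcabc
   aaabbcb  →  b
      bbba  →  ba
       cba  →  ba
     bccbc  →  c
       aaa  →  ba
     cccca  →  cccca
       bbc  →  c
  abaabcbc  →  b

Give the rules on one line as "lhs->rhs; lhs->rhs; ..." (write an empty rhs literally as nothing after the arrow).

  | aaccaac => bccaac => bccbc => bcbc => bbc => c
  | baaaabaa => bbaabaa => aabaa => bbaa => aa => b
  | caacabc => cbcabc => bcabc
  | aaabbcb => babbcb => bacb => bbb => b

aa->b; ac->b; bb->; cb->b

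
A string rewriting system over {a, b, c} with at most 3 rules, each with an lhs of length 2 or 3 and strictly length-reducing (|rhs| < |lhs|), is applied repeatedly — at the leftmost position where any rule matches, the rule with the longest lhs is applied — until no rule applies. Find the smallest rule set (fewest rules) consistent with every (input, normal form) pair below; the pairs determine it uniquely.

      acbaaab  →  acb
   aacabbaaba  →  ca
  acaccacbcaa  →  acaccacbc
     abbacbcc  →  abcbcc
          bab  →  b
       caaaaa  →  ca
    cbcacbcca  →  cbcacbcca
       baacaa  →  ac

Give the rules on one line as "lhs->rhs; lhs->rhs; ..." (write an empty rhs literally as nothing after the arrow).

  | acbaaab => acaab => acb
  | aacabbaaba => cabbaaba => cababa => caba => ca
  | acaccacbcaa => acaccacbc
  | abbacbcc => abcbcc

aa->; ba->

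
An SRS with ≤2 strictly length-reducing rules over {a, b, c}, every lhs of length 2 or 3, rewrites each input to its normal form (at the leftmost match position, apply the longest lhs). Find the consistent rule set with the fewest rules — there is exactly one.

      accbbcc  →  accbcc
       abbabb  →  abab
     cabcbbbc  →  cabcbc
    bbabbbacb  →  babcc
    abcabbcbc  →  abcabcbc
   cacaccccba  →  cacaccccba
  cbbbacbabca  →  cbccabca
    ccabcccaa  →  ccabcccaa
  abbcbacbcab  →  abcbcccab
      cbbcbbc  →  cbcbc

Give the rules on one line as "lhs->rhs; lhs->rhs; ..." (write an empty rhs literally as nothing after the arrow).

  | accbbcc => accbcc
  | abbabb => ababb => abab
  | cabcbbbc => cabcbbc => cabcbc
  | bbabbbacb => babbbacb => babbacb => babacb => babcc

acb->cc; bb->b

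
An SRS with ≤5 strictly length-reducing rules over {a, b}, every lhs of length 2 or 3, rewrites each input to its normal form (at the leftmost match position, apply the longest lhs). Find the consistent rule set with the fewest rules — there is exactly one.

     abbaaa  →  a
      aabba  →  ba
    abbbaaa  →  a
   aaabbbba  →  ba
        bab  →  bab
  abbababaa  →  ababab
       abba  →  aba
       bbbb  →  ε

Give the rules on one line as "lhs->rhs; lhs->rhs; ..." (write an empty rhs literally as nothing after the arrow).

aa->; aaa->b; bb->; bba->ba

  | abbaaa => abaaa => abb => a
  | aabba => bba => ba
  | abbbaaa => abaaa => abb => a
  | aaabbbba => bbbbba => bbba => ba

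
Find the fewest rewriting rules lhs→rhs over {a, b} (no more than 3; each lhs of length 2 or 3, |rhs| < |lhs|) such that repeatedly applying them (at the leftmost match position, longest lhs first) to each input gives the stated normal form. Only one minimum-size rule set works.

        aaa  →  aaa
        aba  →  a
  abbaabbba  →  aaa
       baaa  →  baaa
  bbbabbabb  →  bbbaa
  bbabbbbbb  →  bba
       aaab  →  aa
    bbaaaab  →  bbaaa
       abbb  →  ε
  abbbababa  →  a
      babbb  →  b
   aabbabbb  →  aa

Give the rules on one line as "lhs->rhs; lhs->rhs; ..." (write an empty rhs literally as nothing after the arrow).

  | aaa
  | aba => a
  | abbaabbba => aaabbba => aaaba => aaa
  | baaa

ab->; abb->a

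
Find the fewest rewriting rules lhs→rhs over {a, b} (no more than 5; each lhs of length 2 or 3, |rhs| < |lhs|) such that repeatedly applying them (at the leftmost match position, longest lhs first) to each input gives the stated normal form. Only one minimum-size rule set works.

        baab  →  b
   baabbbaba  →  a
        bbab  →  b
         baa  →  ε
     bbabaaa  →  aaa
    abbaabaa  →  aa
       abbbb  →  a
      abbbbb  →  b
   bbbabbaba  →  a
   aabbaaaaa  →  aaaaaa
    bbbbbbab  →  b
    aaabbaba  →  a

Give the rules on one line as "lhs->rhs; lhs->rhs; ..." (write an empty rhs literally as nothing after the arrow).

ab->b; aba->bb; baa->; bb->a

  | baab => b
  | baabbbaba => bbbaba => ababa => bbba => aba => bb => a
  | bbab => aab => ab => b
  | baa => ε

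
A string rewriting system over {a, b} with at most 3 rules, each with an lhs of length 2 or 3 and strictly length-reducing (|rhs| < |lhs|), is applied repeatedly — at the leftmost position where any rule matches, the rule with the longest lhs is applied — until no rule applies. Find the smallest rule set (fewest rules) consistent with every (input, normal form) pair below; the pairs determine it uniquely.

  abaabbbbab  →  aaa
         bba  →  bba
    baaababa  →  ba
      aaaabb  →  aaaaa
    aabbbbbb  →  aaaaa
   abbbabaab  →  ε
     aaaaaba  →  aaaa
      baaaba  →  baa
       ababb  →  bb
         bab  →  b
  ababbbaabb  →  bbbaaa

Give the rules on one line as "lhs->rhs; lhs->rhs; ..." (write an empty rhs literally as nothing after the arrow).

ab->; aba->; abb->aa

  | abaabbbbab => abbbbab => aabbab => aaaab => aaa
  | bba
  | baaababa => baaba => ba
  | aaaabb => aaaaa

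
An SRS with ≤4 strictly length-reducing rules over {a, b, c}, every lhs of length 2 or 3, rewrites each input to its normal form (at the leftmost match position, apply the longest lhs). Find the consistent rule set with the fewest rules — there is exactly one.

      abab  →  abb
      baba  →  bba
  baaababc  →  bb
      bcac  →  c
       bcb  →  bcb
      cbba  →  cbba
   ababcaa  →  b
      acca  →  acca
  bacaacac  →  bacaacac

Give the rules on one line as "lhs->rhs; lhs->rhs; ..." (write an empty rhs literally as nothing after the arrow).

  | abab => abb
  | baba => bba
  | baaababc => bbbabc => bbbbc => bb
  | bcac => c

aaa->b; bab->bb; bbc->; bca->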